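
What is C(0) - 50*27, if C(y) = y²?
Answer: -1350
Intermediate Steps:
C(0) - 50*27 = 0² - 50*27 = 0 - 1350 = -1350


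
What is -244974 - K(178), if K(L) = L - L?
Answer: -244974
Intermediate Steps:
K(L) = 0
-244974 - K(178) = -244974 - 1*0 = -244974 + 0 = -244974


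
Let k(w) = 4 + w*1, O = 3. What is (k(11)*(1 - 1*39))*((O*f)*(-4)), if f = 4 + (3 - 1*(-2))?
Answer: 61560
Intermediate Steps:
f = 9 (f = 4 + (3 + 2) = 4 + 5 = 9)
k(w) = 4 + w
(k(11)*(1 - 1*39))*((O*f)*(-4)) = ((4 + 11)*(1 - 1*39))*((3*9)*(-4)) = (15*(1 - 39))*(27*(-4)) = (15*(-38))*(-108) = -570*(-108) = 61560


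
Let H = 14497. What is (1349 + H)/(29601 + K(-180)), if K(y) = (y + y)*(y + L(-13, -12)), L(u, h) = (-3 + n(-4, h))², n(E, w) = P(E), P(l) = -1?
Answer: 5282/29547 ≈ 0.17877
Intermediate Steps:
n(E, w) = -1
L(u, h) = 16 (L(u, h) = (-3 - 1)² = (-4)² = 16)
K(y) = 2*y*(16 + y) (K(y) = (y + y)*(y + 16) = (2*y)*(16 + y) = 2*y*(16 + y))
(1349 + H)/(29601 + K(-180)) = (1349 + 14497)/(29601 + 2*(-180)*(16 - 180)) = 15846/(29601 + 2*(-180)*(-164)) = 15846/(29601 + 59040) = 15846/88641 = 15846*(1/88641) = 5282/29547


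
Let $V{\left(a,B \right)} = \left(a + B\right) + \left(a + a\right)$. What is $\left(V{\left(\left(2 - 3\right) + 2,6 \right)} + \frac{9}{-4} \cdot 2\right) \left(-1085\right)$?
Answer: $- \frac{9765}{2} \approx -4882.5$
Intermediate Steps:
$V{\left(a,B \right)} = B + 3 a$ ($V{\left(a,B \right)} = \left(B + a\right) + 2 a = B + 3 a$)
$\left(V{\left(\left(2 - 3\right) + 2,6 \right)} + \frac{9}{-4} \cdot 2\right) \left(-1085\right) = \left(\left(6 + 3 \left(\left(2 - 3\right) + 2\right)\right) + \frac{9}{-4} \cdot 2\right) \left(-1085\right) = \left(\left(6 + 3 \left(-1 + 2\right)\right) + 9 \left(- \frac{1}{4}\right) 2\right) \left(-1085\right) = \left(\left(6 + 3 \cdot 1\right) - \frac{9}{2}\right) \left(-1085\right) = \left(\left(6 + 3\right) - \frac{9}{2}\right) \left(-1085\right) = \left(9 - \frac{9}{2}\right) \left(-1085\right) = \frac{9}{2} \left(-1085\right) = - \frac{9765}{2}$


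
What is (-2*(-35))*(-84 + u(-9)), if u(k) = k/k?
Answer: -5810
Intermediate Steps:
u(k) = 1
(-2*(-35))*(-84 + u(-9)) = (-2*(-35))*(-84 + 1) = 70*(-83) = -5810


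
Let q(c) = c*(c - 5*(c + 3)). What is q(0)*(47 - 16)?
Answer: 0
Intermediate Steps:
q(c) = c*(-15 - 4*c) (q(c) = c*(c - 5*(3 + c)) = c*(c + (-15 - 5*c)) = c*(-15 - 4*c))
q(0)*(47 - 16) = (-1*0*(15 + 4*0))*(47 - 16) = -1*0*(15 + 0)*31 = -1*0*15*31 = 0*31 = 0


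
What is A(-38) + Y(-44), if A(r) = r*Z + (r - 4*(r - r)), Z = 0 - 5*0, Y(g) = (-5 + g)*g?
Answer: 2118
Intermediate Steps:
Y(g) = g*(-5 + g)
Z = 0 (Z = 0 + 0 = 0)
A(r) = r (A(r) = r*0 + (r - 4*(r - r)) = 0 + (r - 4*0) = 0 + (r + 0) = 0 + r = r)
A(-38) + Y(-44) = -38 - 44*(-5 - 44) = -38 - 44*(-49) = -38 + 2156 = 2118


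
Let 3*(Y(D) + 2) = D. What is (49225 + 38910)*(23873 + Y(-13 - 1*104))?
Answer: 2100433320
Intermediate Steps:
Y(D) = -2 + D/3
(49225 + 38910)*(23873 + Y(-13 - 1*104)) = (49225 + 38910)*(23873 + (-2 + (-13 - 1*104)/3)) = 88135*(23873 + (-2 + (-13 - 104)/3)) = 88135*(23873 + (-2 + (⅓)*(-117))) = 88135*(23873 + (-2 - 39)) = 88135*(23873 - 41) = 88135*23832 = 2100433320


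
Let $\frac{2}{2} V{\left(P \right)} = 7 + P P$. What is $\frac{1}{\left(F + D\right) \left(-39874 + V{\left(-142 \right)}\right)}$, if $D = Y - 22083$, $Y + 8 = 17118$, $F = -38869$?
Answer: $\frac{1}{863818926} \approx 1.1576 \cdot 10^{-9}$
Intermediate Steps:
$V{\left(P \right)} = 7 + P^{2}$ ($V{\left(P \right)} = 7 + P P = 7 + P^{2}$)
$Y = 17110$ ($Y = -8 + 17118 = 17110$)
$D = -4973$ ($D = 17110 - 22083 = -4973$)
$\frac{1}{\left(F + D\right) \left(-39874 + V{\left(-142 \right)}\right)} = \frac{1}{\left(-38869 - 4973\right) \left(-39874 + \left(7 + \left(-142\right)^{2}\right)\right)} = \frac{1}{\left(-43842\right) \left(-39874 + \left(7 + 20164\right)\right)} = \frac{1}{\left(-43842\right) \left(-39874 + 20171\right)} = \frac{1}{\left(-43842\right) \left(-19703\right)} = \frac{1}{863818926}$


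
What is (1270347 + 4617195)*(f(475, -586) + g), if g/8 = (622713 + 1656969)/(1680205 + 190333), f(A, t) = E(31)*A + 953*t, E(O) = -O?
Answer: -3156141543077107458/935269 ≈ -3.3746e+12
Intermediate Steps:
f(A, t) = -31*A + 953*t (f(A, t) = (-1*31)*A + 953*t = -31*A + 953*t)
g = 9118728/935269 (g = 8*((622713 + 1656969)/(1680205 + 190333)) = 8*(2279682/1870538) = 8*(2279682*(1/1870538)) = 8*(1139841/935269) = 9118728/935269 ≈ 9.7498)
(1270347 + 4617195)*(f(475, -586) + g) = (1270347 + 4617195)*((-31*475 + 953*(-586)) + 9118728/935269) = 5887542*((-14725 - 558458) + 9118728/935269) = 5887542*(-573183 + 9118728/935269) = 5887542*(-536071172499/935269) = -3156141543077107458/935269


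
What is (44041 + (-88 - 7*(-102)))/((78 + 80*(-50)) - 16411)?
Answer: -44667/20333 ≈ -2.1968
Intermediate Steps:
(44041 + (-88 - 7*(-102)))/((78 + 80*(-50)) - 16411) = (44041 + (-88 + 714))/((78 - 4000) - 16411) = (44041 + 626)/(-3922 - 16411) = 44667/(-20333) = 44667*(-1/20333) = -44667/20333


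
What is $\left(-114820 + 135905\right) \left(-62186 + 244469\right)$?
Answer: $3843437055$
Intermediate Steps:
$\left(-114820 + 135905\right) \left(-62186 + 244469\right) = 21085 \cdot 182283 = 3843437055$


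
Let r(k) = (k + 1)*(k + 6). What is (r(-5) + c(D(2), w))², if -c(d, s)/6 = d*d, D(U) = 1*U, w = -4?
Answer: 784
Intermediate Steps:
D(U) = U
r(k) = (1 + k)*(6 + k)
c(d, s) = -6*d² (c(d, s) = -6*d*d = -6*d²)
(r(-5) + c(D(2), w))² = ((6 + (-5)² + 7*(-5)) - 6*2²)² = ((6 + 25 - 35) - 6*4)² = (-4 - 24)² = (-28)² = 784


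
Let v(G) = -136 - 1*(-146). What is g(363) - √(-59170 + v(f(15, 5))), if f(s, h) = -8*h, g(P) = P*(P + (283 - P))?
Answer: 102729 - 2*I*√14790 ≈ 1.0273e+5 - 243.23*I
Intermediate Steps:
g(P) = 283*P (g(P) = P*283 = 283*P)
v(G) = 10 (v(G) = -136 + 146 = 10)
g(363) - √(-59170 + v(f(15, 5))) = 283*363 - √(-59170 + 10) = 102729 - √(-59160) = 102729 - 2*I*√14790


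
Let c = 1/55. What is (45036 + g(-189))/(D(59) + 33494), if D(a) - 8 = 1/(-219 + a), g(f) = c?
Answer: 79263392/58963509 ≈ 1.3443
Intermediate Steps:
c = 1/55 ≈ 0.018182
g(f) = 1/55
D(a) = 8 + 1/(-219 + a)
(45036 + g(-189))/(D(59) + 33494) = (45036 + 1/55)/((-1751 + 8*59)/(-219 + 59) + 33494) = 2476981/(55*((-1751 + 472)/(-160) + 33494)) = 2476981/(55*(-1/160*(-1279) + 33494)) = 2476981/(55*(1279/160 + 33494)) = 2476981/(55*(5360319/160)) = (2476981/55)*(160/5360319) = 79263392/58963509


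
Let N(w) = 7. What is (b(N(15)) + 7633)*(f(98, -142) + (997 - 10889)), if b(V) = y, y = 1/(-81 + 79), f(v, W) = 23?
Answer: -150650285/2 ≈ -7.5325e+7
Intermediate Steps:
y = -½ (y = 1/(-2) = -½ ≈ -0.50000)
b(V) = -½
(b(N(15)) + 7633)*(f(98, -142) + (997 - 10889)) = (-½ + 7633)*(23 + (997 - 10889)) = 15265*(23 - 9892)/2 = (15265/2)*(-9869) = -150650285/2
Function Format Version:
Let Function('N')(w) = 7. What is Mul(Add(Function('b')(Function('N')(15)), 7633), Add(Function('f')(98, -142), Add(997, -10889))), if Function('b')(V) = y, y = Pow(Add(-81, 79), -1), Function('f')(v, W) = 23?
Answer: Rational(-150650285, 2) ≈ -7.5325e+7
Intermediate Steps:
y = Rational(-1, 2) (y = Pow(-2, -1) = Rational(-1, 2) ≈ -0.50000)
Function('b')(V) = Rational(-1, 2)
Mul(Add(Function('b')(Function('N')(15)), 7633), Add(Function('f')(98, -142), Add(997, -10889))) = Mul(Add(Rational(-1, 2), 7633), Add(23, Add(997, -10889))) = Mul(Rational(15265, 2), Add(23, -9892)) = Mul(Rational(15265, 2), -9869) = Rational(-150650285, 2)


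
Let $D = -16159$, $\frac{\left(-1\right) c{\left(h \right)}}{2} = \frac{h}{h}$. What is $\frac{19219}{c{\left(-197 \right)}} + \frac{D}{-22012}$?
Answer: $- \frac{211508155}{22012} \approx -9608.8$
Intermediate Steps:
$c{\left(h \right)} = -2$ ($c{\left(h \right)} = - 2 \frac{h}{h} = \left(-2\right) 1 = -2$)
$\frac{19219}{c{\left(-197 \right)}} + \frac{D}{-22012} = \frac{19219}{-2} - \frac{16159}{-22012} = 19219 \left(- \frac{1}{2}\right) - - \frac{16159}{22012} = - \frac{19219}{2} + \frac{16159}{22012} = - \frac{211508155}{22012}$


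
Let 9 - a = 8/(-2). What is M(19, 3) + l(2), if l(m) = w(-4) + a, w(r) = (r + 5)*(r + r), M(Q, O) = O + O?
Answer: 11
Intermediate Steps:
M(Q, O) = 2*O
a = 13 (a = 9 - 8/(-2) = 9 - 8*(-1)/2 = 9 - 1*(-4) = 9 + 4 = 13)
w(r) = 2*r*(5 + r) (w(r) = (5 + r)*(2*r) = 2*r*(5 + r))
l(m) = 5 (l(m) = 2*(-4)*(5 - 4) + 13 = 2*(-4)*1 + 13 = -8 + 13 = 5)
M(19, 3) + l(2) = 2*3 + 5 = 6 + 5 = 11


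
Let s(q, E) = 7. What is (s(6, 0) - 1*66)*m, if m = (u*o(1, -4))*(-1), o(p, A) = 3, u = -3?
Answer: -531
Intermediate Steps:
m = 9 (m = -3*3*(-1) = -9*(-1) = 9)
(s(6, 0) - 1*66)*m = (7 - 1*66)*9 = (7 - 66)*9 = -59*9 = -531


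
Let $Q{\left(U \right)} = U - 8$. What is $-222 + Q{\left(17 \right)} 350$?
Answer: $2928$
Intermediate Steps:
$Q{\left(U \right)} = -8 + U$ ($Q{\left(U \right)} = U - 8 = -8 + U$)
$-222 + Q{\left(17 \right)} 350 = -222 + \left(-8 + 17\right) 350 = -222 + 9 \cdot 350 = -222 + 3150 = 2928$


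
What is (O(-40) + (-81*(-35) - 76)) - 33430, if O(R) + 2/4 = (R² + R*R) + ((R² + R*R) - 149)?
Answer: -48841/2 ≈ -24421.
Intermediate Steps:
O(R) = -299/2 + 4*R² (O(R) = -½ + ((R² + R*R) + ((R² + R*R) - 149)) = -½ + ((R² + R²) + ((R² + R²) - 149)) = -½ + (2*R² + (2*R² - 149)) = -½ + (2*R² + (-149 + 2*R²)) = -½ + (-149 + 4*R²) = -299/2 + 4*R²)
(O(-40) + (-81*(-35) - 76)) - 33430 = ((-299/2 + 4*(-40)²) + (-81*(-35) - 76)) - 33430 = ((-299/2 + 4*1600) + (2835 - 76)) - 33430 = ((-299/2 + 6400) + 2759) - 33430 = (12501/2 + 2759) - 33430 = 18019/2 - 33430 = -48841/2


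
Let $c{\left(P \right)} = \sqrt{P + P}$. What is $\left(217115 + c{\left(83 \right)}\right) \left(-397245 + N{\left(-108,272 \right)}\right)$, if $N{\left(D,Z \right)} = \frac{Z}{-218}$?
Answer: $- \frac{9401044978715}{109} - \frac{43299841 \sqrt{166}}{109} \approx -8.6253 \cdot 10^{10}$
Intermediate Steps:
$N{\left(D,Z \right)} = - \frac{Z}{218}$ ($N{\left(D,Z \right)} = Z \left(- \frac{1}{218}\right) = - \frac{Z}{218}$)
$c{\left(P \right)} = \sqrt{2} \sqrt{P}$ ($c{\left(P \right)} = \sqrt{2 P} = \sqrt{2} \sqrt{P}$)
$\left(217115 + c{\left(83 \right)}\right) \left(-397245 + N{\left(-108,272 \right)}\right) = \left(217115 + \sqrt{2} \sqrt{83}\right) \left(-397245 - \frac{136}{109}\right) = \left(217115 + \sqrt{166}\right) \left(-397245 - \frac{136}{109}\right) = \left(217115 + \sqrt{166}\right) \left(- \frac{43299841}{109}\right) = - \frac{9401044978715}{109} - \frac{43299841 \sqrt{166}}{109}$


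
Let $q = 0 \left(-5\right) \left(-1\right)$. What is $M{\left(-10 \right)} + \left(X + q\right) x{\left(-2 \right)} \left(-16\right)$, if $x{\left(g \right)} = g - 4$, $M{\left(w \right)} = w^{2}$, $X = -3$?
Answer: $-188$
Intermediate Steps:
$x{\left(g \right)} = -4 + g$
$q = 0$ ($q = 0 \left(-1\right) = 0$)
$M{\left(-10 \right)} + \left(X + q\right) x{\left(-2 \right)} \left(-16\right) = \left(-10\right)^{2} + \left(-3 + 0\right) \left(-4 - 2\right) \left(-16\right) = 100 + \left(-3\right) \left(-6\right) \left(-16\right) = 100 + 18 \left(-16\right) = 100 - 288 = -188$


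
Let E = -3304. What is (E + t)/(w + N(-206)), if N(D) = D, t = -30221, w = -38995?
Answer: 11175/13067 ≈ 0.85521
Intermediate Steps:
(E + t)/(w + N(-206)) = (-3304 - 30221)/(-38995 - 206) = -33525/(-39201) = -33525*(-1/39201) = 11175/13067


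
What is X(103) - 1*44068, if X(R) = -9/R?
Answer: -4539013/103 ≈ -44068.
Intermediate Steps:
X(103) - 1*44068 = -9/103 - 1*44068 = -9*1/103 - 44068 = -9/103 - 44068 = -4539013/103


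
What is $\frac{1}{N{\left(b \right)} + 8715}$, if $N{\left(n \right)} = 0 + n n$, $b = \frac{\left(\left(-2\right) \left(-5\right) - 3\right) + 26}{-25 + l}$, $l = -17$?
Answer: $\frac{196}{1708261} \approx 0.00011474$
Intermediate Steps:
$b = - \frac{11}{14}$ ($b = \frac{\left(\left(-2\right) \left(-5\right) - 3\right) + 26}{-25 - 17} = \frac{\left(10 - 3\right) + 26}{-42} = \left(7 + 26\right) \left(- \frac{1}{42}\right) = 33 \left(- \frac{1}{42}\right) = - \frac{11}{14} \approx -0.78571$)
$N{\left(n \right)} = n^{2}$ ($N{\left(n \right)} = 0 + n^{2} = n^{2}$)
$\frac{1}{N{\left(b \right)} + 8715} = \frac{1}{\left(- \frac{11}{14}\right)^{2} + 8715} = \frac{1}{\frac{121}{196} + 8715} = \frac{1}{\frac{1708261}{196}} = \frac{196}{1708261}$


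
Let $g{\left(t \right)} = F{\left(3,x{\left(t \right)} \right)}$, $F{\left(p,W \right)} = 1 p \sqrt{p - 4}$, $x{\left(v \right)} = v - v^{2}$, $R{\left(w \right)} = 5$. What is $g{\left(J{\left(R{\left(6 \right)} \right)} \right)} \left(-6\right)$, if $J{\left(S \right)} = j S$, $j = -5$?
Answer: $- 18 i \approx - 18.0 i$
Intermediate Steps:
$J{\left(S \right)} = - 5 S$
$F{\left(p,W \right)} = p \sqrt{-4 + p}$
$g{\left(t \right)} = 3 i$ ($g{\left(t \right)} = 3 \sqrt{-4 + 3} = 3 \sqrt{-1} = 3 i$)
$g{\left(J{\left(R{\left(6 \right)} \right)} \right)} \left(-6\right) = 3 i \left(-6\right) = - 18 i$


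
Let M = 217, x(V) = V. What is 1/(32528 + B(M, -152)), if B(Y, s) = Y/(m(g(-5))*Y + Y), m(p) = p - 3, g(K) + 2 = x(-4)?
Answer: 8/260223 ≈ 3.0743e-5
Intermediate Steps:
g(K) = -6 (g(K) = -2 - 4 = -6)
m(p) = -3 + p
B(Y, s) = -⅛ (B(Y, s) = Y/((-3 - 6)*Y + Y) = Y/(-9*Y + Y) = Y/((-8*Y)) = Y*(-1/(8*Y)) = -⅛)
1/(32528 + B(M, -152)) = 1/(32528 - ⅛) = 1/(260223/8) = 8/260223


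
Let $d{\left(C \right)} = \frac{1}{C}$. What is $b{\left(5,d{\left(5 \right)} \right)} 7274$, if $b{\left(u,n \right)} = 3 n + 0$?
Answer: $\frac{21822}{5} \approx 4364.4$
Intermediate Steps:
$b{\left(u,n \right)} = 3 n$
$b{\left(5,d{\left(5 \right)} \right)} 7274 = \frac{3}{5} \cdot 7274 = \frac{21822}{5}$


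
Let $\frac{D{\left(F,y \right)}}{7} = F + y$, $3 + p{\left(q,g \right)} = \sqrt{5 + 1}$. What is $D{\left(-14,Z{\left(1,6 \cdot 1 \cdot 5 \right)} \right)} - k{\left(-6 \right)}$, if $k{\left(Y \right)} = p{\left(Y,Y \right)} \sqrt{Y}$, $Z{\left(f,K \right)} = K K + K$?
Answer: $6412 - 6 i + 3 i \sqrt{6} \approx 6412.0 + 1.3485 i$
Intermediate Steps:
$p{\left(q,g \right)} = -3 + \sqrt{6}$ ($p{\left(q,g \right)} = -3 + \sqrt{5 + 1} = -3 + \sqrt{6}$)
$Z{\left(f,K \right)} = K + K^{2}$ ($Z{\left(f,K \right)} = K^{2} + K = K + K^{2}$)
$D{\left(F,y \right)} = 7 F + 7 y$ ($D{\left(F,y \right)} = 7 \left(F + y\right) = 7 F + 7 y$)
$k{\left(Y \right)} = \sqrt{Y} \left(-3 + \sqrt{6}\right)$ ($k{\left(Y \right)} = \left(-3 + \sqrt{6}\right) \sqrt{Y} = \sqrt{Y} \left(-3 + \sqrt{6}\right)$)
$D{\left(-14,Z{\left(1,6 \cdot 1 \cdot 5 \right)} \right)} - k{\left(-6 \right)} = \left(7 \left(-14\right) + 7 \cdot 6 \cdot 1 \cdot 5 \left(1 + 6 \cdot 1 \cdot 5\right)\right) - \sqrt{-6} \left(-3 + \sqrt{6}\right) = \left(-98 + 7 \cdot 6 \cdot 5 \left(1 + 6 \cdot 5\right)\right) - i \sqrt{6} \left(-3 + \sqrt{6}\right) = \left(-98 + 7 \cdot 30 \left(1 + 30\right)\right) - i \sqrt{6} \left(-3 + \sqrt{6}\right) = \left(-98 + 7 \cdot 30 \cdot 31\right) - i \sqrt{6} \left(-3 + \sqrt{6}\right) = \left(-98 + 7 \cdot 930\right) - i \sqrt{6} \left(-3 + \sqrt{6}\right) = \left(-98 + 6510\right) - i \sqrt{6} \left(-3 + \sqrt{6}\right) = 6412 - i \sqrt{6} \left(-3 + \sqrt{6}\right)$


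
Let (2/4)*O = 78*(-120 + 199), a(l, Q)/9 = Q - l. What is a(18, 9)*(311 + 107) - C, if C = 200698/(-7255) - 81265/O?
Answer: -3024201792233/89410620 ≈ -33824.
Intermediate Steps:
a(l, Q) = -9*l + 9*Q (a(l, Q) = 9*(Q - l) = -9*l + 9*Q)
O = 12324 (O = 2*(78*(-120 + 199)) = 2*(78*79) = 2*6162 = 12324)
C = -3062979727/89410620 (C = 200698/(-7255) - 81265/12324 = 200698*(-1/7255) - 81265*1/12324 = -200698/7255 - 81265/12324 = -3062979727/89410620 ≈ -34.257)
a(18, 9)*(311 + 107) - C = (-9*18 + 9*9)*(311 + 107) - 1*(-3062979727/89410620) = (-162 + 81)*418 + 3062979727/89410620 = -81*418 + 3062979727/89410620 = -33858 + 3062979727/89410620 = -3024201792233/89410620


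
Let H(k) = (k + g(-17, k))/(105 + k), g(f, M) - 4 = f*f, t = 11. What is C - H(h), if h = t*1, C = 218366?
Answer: 6332538/29 ≈ 2.1836e+5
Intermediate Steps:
g(f, M) = 4 + f² (g(f, M) = 4 + f*f = 4 + f²)
h = 11 (h = 11*1 = 11)
H(k) = (293 + k)/(105 + k) (H(k) = (k + (4 + (-17)²))/(105 + k) = (k + (4 + 289))/(105 + k) = (k + 293)/(105 + k) = (293 + k)/(105 + k))
C - H(h) = 218366 - (293 + 11)/(105 + 11) = 218366 - 304/116 = 218366 - 1*76/29 = 218366 - 76/29 = 6332538/29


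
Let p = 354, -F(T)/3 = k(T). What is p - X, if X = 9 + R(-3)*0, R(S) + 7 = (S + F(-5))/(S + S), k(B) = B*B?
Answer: 345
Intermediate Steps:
k(B) = B**2
F(T) = -3*T**2
R(S) = -7 + (-75 + S)/(2*S) (R(S) = -7 + (S - 3*(-5)**2)/(S + S) = -7 + (S - 3*25)/((2*S)) = -7 + (S - 75)*(1/(2*S)) = -7 + (-75 + S)*(1/(2*S)) = -7 + (-75 + S)/(2*S))
X = 9 (X = 9 + ((1/2)*(-75 - 13*(-3))/(-3))*0 = 9 + ((1/2)*(-1/3)*(-75 + 39))*0 = 9 + ((1/2)*(-1/3)*(-36))*0 = 9 + 6*0 = 9 + 0 = 9)
p - X = 354 - 1*9 = 354 - 9 = 345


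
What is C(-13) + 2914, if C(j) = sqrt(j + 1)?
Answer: 2914 + 2*I*sqrt(3) ≈ 2914.0 + 3.4641*I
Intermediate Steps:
C(j) = sqrt(1 + j)
C(-13) + 2914 = sqrt(1 - 13) + 2914 = sqrt(-12) + 2914 = 2*I*sqrt(3) + 2914 = 2914 + 2*I*sqrt(3)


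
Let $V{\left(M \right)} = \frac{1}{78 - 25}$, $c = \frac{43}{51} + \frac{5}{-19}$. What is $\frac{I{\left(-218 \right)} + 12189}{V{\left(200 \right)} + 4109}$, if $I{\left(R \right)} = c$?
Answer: $\frac{626020259}{211026882} \approx 2.9665$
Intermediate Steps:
$c = \frac{562}{969}$ ($c = 43 \cdot \frac{1}{51} + 5 \left(- \frac{1}{19}\right) = \frac{43}{51} - \frac{5}{19} = \frac{562}{969} \approx 0.57998$)
$I{\left(R \right)} = \frac{562}{969}$
$V{\left(M \right)} = \frac{1}{53}$
$\frac{I{\left(-218 \right)} + 12189}{V{\left(200 \right)} + 4109} = \frac{\frac{562}{969} + 12189}{\frac{1}{53} + 4109} = \frac{11811703}{969 \cdot \frac{217778}{53}} = \frac{11811703}{969} \cdot \frac{53}{217778} = \frac{626020259}{211026882}$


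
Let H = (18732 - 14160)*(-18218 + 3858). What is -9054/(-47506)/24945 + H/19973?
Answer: -12967055895895143/3944791232735 ≈ -3287.1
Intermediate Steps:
H = -65653920 (H = 4572*(-14360) = -65653920)
-9054/(-47506)/24945 + H/19973 = -9054/(-47506)/24945 - 65653920/19973 = -9054*(-1/47506)*(1/24945) - 65653920*1/19973 = (4527/23753)*(1/24945) - 65653920/19973 = 1509/197506195 - 65653920/19973 = -12967055895895143/3944791232735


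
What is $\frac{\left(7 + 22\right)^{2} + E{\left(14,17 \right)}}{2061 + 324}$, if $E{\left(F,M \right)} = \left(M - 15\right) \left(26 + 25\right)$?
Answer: $\frac{943}{2385} \approx 0.39539$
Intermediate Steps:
$E{\left(F,M \right)} = -765 + 51 M$ ($E{\left(F,M \right)} = \left(-15 + M\right) 51 = -765 + 51 M$)
$\frac{\left(7 + 22\right)^{2} + E{\left(14,17 \right)}}{2061 + 324} = \frac{\left(7 + 22\right)^{2} + \left(-765 + 51 \cdot 17\right)}{2061 + 324} = \frac{29^{2} + \left(-765 + 867\right)}{2385} = \left(841 + 102\right) \frac{1}{2385} = 943 \cdot \frac{1}{2385} = \frac{943}{2385}$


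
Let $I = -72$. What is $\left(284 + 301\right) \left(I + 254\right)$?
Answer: $106470$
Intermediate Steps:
$\left(284 + 301\right) \left(I + 254\right) = \left(284 + 301\right) \left(-72 + 254\right) = 585 \cdot 182 = 106470$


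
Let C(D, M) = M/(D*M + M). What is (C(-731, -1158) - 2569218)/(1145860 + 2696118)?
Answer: -1875529141/2804643940 ≈ -0.66872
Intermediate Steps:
C(D, M) = M/(M + D*M)
(C(-731, -1158) - 2569218)/(1145860 + 2696118) = (1/(1 - 731) - 2569218)/(1145860 + 2696118) = (1/(-730) - 2569218)/3841978 = (-1/730 - 2569218)*(1/3841978) = -1875529141/730*1/3841978 = -1875529141/2804643940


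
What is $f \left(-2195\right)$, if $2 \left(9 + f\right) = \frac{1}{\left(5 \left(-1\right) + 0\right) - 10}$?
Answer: $\frac{118969}{6} \approx 19828.0$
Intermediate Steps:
$f = - \frac{271}{30}$ ($f = -9 + \frac{1}{2 \left(\left(5 \left(-1\right) + 0\right) - 10\right)} = -9 + \frac{1}{2 \left(\left(-5 + 0\right) - 10\right)} = -9 + \frac{1}{2 \left(-5 - 10\right)} = -9 + \frac{1}{2 \left(-15\right)} = -9 + \frac{1}{2} \left(- \frac{1}{15}\right) = -9 - \frac{1}{30} = - \frac{271}{30} \approx -9.0333$)
$f \left(-2195\right) = \left(- \frac{271}{30}\right) \left(-2195\right) = \frac{118969}{6}$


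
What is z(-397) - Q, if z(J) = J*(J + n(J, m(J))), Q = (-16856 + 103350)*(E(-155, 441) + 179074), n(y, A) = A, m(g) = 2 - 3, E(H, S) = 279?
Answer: -15512800376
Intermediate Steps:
m(g) = -1
Q = 15512958382 (Q = (-16856 + 103350)*(279 + 179074) = 86494*179353 = 15512958382)
z(J) = J*(-1 + J) (z(J) = J*(J - 1) = J*(-1 + J))
z(-397) - Q = -397*(-1 - 397) - 1*15512958382 = -397*(-398) - 15512958382 = 158006 - 15512958382 = -15512800376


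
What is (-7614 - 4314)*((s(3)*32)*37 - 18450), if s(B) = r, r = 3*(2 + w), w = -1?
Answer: 177703344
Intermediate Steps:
r = 3 (r = 3*(2 - 1) = 3*1 = 3)
s(B) = 3
(-7614 - 4314)*((s(3)*32)*37 - 18450) = (-7614 - 4314)*((3*32)*37 - 18450) = -11928*(96*37 - 18450) = -11928*(3552 - 18450) = -11928*(-14898) = 177703344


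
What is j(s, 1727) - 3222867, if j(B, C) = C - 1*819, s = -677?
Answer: -3221959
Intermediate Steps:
j(B, C) = -819 + C (j(B, C) = C - 819 = -819 + C)
j(s, 1727) - 3222867 = (-819 + 1727) - 3222867 = 908 - 3222867 = -3221959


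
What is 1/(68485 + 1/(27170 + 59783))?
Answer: 86953/5954976206 ≈ 1.4602e-5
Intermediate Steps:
1/(68485 + 1/(27170 + 59783)) = 1/(68485 + 1/86953) = 1/(5954976206/86953) = 86953/5954976206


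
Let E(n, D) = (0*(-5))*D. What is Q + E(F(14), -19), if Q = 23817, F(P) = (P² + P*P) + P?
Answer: 23817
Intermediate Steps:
F(P) = P + 2*P² (F(P) = (P² + P²) + P = 2*P² + P = P + 2*P²)
E(n, D) = 0 (E(n, D) = 0*D = 0)
Q + E(F(14), -19) = 23817 + 0 = 23817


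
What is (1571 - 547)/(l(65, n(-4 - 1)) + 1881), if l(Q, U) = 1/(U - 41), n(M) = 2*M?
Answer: 26112/47965 ≈ 0.54440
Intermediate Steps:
l(Q, U) = 1/(-41 + U)
(1571 - 547)/(l(65, n(-4 - 1)) + 1881) = (1571 - 547)/(1/(-41 + 2*(-4 - 1)) + 1881) = 1024/(1/(-41 + 2*(-5)) + 1881) = 1024/(1/(-41 - 10) + 1881) = 1024/(1/(-51) + 1881) = 1024/(-1/51 + 1881) = 1024/(95930/51) = 1024*(51/95930) = 26112/47965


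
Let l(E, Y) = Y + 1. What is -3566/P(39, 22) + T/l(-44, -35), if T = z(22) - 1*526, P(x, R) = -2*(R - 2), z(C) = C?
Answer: 35351/340 ≈ 103.97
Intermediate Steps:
P(x, R) = 4 - 2*R (P(x, R) = -2*(-2 + R) = 4 - 2*R)
T = -504 (T = 22 - 1*526 = 22 - 526 = -504)
l(E, Y) = 1 + Y
-3566/P(39, 22) + T/l(-44, -35) = -3566/(4 - 2*22) - 504/(1 - 35) = -3566/(4 - 44) - 504/(-34) = -3566/(-40) - 504*(-1/34) = -3566*(-1/40) + 252/17 = 1783/20 + 252/17 = 35351/340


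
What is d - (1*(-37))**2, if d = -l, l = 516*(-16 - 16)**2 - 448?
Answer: -529305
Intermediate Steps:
l = 527936 (l = 516*(-32)**2 - 448 = 516*1024 - 448 = 528384 - 448 = 527936)
d = -527936 (d = -1*527936 = -527936)
d - (1*(-37))**2 = -527936 - (1*(-37))**2 = -527936 - 1*(-37)**2 = -527936 - 1*1369 = -527936 - 1369 = -529305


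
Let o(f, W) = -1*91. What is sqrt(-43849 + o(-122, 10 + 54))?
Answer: 26*I*sqrt(65) ≈ 209.62*I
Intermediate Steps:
o(f, W) = -91
sqrt(-43849 + o(-122, 10 + 54)) = sqrt(-43849 - 91) = sqrt(-43940) = 26*I*sqrt(65)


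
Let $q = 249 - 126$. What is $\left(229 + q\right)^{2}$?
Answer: $123904$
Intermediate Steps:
$q = 123$ ($q = 249 - 126 = 123$)
$\left(229 + q\right)^{2} = \left(229 + 123\right)^{2} = 352^{2} = 123904$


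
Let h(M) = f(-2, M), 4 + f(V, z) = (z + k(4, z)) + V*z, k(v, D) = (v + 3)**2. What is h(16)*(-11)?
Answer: -319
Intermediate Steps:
k(v, D) = (3 + v)**2
f(V, z) = 45 + z + V*z (f(V, z) = -4 + ((z + (3 + 4)**2) + V*z) = -4 + ((z + 7**2) + V*z) = -4 + ((z + 49) + V*z) = -4 + ((49 + z) + V*z) = -4 + (49 + z + V*z) = 45 + z + V*z)
h(M) = 45 - M (h(M) = 45 + M - 2*M = 45 - M)
h(16)*(-11) = (45 - 1*16)*(-11) = (45 - 16)*(-11) = 29*(-11) = -319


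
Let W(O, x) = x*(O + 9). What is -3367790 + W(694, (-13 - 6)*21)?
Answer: -3648287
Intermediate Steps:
W(O, x) = x*(9 + O)
-3367790 + W(694, (-13 - 6)*21) = -3367790 + ((-13 - 6)*21)*(9 + 694) = -3367790 - 19*21*703 = -3367790 - 399*703 = -3367790 - 280497 = -3648287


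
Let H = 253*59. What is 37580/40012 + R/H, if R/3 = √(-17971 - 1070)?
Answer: 9395/10003 + 3*I*√19041/14927 ≈ 0.93922 + 0.027733*I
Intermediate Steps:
H = 14927
R = 3*I*√19041 (R = 3*√(-17971 - 1070) = 3*√(-19041) = 3*(I*√19041) = 3*I*√19041 ≈ 413.97*I)
37580/40012 + R/H = 37580/40012 + (3*I*√19041)/14927 = 37580*(1/40012) + (3*I*√19041)*(1/14927) = 9395/10003 + 3*I*√19041/14927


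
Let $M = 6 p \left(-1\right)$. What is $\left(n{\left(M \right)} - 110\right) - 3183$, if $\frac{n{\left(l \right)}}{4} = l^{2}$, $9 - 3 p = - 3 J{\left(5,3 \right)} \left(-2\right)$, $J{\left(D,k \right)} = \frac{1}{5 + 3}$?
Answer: $-2204$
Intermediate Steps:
$J{\left(D,k \right)} = \frac{1}{8}$
$p = \frac{11}{4}$ ($p = 3 - \frac{\left(-3\right) \frac{1}{8} \left(-2\right)}{3} = 3 - \frac{\left(- \frac{3}{8}\right) \left(-2\right)}{3} = 3 - \frac{1}{4} = \frac{11}{4} \approx 2.75$)
$M = - \frac{33}{2}$ ($M = 6 \cdot \frac{11}{4} \left(-1\right) = \frac{33}{2} \left(-1\right) = - \frac{33}{2} \approx -16.5$)
$n{\left(l \right)} = 4 l^{2}$
$\left(n{\left(M \right)} - 110\right) - 3183 = \left(4 \left(- \frac{33}{2}\right)^{2} - 110\right) - 3183 = \left(4 \cdot \frac{1089}{4} - 110\right) - 3183 = \left(1089 - 110\right) - 3183 = 979 - 3183 = -2204$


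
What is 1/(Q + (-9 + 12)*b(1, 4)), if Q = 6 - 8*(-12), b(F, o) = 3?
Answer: 1/111 ≈ 0.0090090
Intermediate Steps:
Q = 102 (Q = 6 + 96 = 102)
1/(Q + (-9 + 12)*b(1, 4)) = 1/(102 + (-9 + 12)*3) = 1/(102 + 3*3) = 1/(102 + 9) = 1/111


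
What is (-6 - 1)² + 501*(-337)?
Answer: -168788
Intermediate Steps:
(-6 - 1)² + 501*(-337) = (-7)² - 168837 = 49 - 168837 = -168788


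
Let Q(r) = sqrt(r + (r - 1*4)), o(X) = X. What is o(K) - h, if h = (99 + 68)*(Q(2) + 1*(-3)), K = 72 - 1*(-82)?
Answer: 655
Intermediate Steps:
K = 154 (K = 72 + 82 = 154)
Q(r) = sqrt(-4 + 2*r) (Q(r) = sqrt(r + (r - 4)) = sqrt(r + (-4 + r)) = sqrt(-4 + 2*r))
h = -501 (h = (99 + 68)*(sqrt(-4 + 2*2) + 1*(-3)) = 167*(sqrt(-4 + 4) - 3) = 167*(sqrt(0) - 3) = 167*(0 - 3) = 167*(-3) = -501)
o(K) - h = 154 - 1*(-501) = 154 + 501 = 655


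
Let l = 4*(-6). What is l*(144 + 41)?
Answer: -4440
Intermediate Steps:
l = -24
l*(144 + 41) = -24*(144 + 41) = -24*185 = -4440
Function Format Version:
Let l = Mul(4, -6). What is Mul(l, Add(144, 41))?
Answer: -4440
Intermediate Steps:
l = -24
Mul(l, Add(144, 41)) = Mul(-24, Add(144, 41)) = Mul(-24, 185) = -4440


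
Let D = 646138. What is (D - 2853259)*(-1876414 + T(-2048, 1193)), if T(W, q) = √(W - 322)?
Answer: 4141472744094 - 2207121*I*√2370 ≈ 4.1415e+12 - 1.0745e+8*I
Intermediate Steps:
T(W, q) = √(-322 + W)
(D - 2853259)*(-1876414 + T(-2048, 1193)) = (646138 - 2853259)*(-1876414 + √(-322 - 2048)) = -2207121*(-1876414 + √(-2370)) = -2207121*(-1876414 + I*√2370) = 4141472744094 - 2207121*I*√2370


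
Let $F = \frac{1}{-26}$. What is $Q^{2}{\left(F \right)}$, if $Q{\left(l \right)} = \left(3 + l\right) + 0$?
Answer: $\frac{5929}{676} \approx 8.7707$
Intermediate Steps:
$F = - \frac{1}{26} \approx -0.038462$
$Q{\left(l \right)} = 3 + l$
$Q^{2}{\left(F \right)} = \left(3 - \frac{1}{26}\right)^{2} = \left(\frac{77}{26}\right)^{2} = \frac{5929}{676}$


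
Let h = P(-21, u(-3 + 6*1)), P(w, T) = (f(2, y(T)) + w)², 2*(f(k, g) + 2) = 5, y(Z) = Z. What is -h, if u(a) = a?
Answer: -1681/4 ≈ -420.25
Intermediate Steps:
f(k, g) = ½ (f(k, g) = -2 + (½)*5 = -2 + 5/2 = ½)
P(w, T) = (½ + w)²
h = 1681/4 (h = (1 + 2*(-21))²/4 = (1 - 42)²/4 = (¼)*(-41)² = (¼)*1681 = 1681/4 ≈ 420.25)
-h = -1*1681/4 = -1681/4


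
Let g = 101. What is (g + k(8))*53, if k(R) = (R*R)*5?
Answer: 22313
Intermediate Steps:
k(R) = 5*R² (k(R) = R²*5 = 5*R²)
(g + k(8))*53 = (101 + 5*8²)*53 = (101 + 5*64)*53 = (101 + 320)*53 = 421*53 = 22313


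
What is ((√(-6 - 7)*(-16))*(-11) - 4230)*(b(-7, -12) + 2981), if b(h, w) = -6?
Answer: -12584250 + 523600*I*√13 ≈ -1.2584e+7 + 1.8879e+6*I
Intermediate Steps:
((√(-6 - 7)*(-16))*(-11) - 4230)*(b(-7, -12) + 2981) = ((√(-6 - 7)*(-16))*(-11) - 4230)*(-6 + 2981) = ((√(-13)*(-16))*(-11) - 4230)*2975 = (((I*√13)*(-16))*(-11) - 4230)*2975 = (-16*I*√13*(-11) - 4230)*2975 = (176*I*√13 - 4230)*2975 = (-4230 + 176*I*√13)*2975 = -12584250 + 523600*I*√13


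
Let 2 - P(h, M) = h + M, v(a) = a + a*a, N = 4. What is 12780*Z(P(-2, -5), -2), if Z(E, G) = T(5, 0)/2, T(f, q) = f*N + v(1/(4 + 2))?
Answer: 258085/2 ≈ 1.2904e+5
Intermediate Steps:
v(a) = a + a²
T(f, q) = 7/36 + 4*f (T(f, q) = f*4 + (1 + 1/(4 + 2))/(4 + 2) = 4*f + (1 + 1/6)/6 = 4*f + (1 + ⅙)/6 = 4*f + (⅙)*(7/6) = 4*f + 7/36 = 7/36 + 4*f)
P(h, M) = 2 - M - h (P(h, M) = 2 - (h + M) = 2 - (M + h) = 2 + (-M - h) = 2 - M - h)
Z(E, G) = 727/72 (Z(E, G) = (7/36 + 4*5)/2 = (7/36 + 20)*(½) = (727/36)*(½) = 727/72)
12780*Z(P(-2, -5), -2) = 12780*(727/72) = 258085/2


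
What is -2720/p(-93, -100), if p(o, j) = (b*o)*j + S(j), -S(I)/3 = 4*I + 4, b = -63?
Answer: 340/73089 ≈ 0.0046519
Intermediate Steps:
S(I) = -12 - 12*I (S(I) = -3*(4*I + 4) = -3*(4 + 4*I) = -12 - 12*I)
p(o, j) = -12 - 12*j - 63*j*o (p(o, j) = (-63*o)*j + (-12 - 12*j) = -63*j*o + (-12 - 12*j) = -12 - 12*j - 63*j*o)
-2720/p(-93, -100) = -2720/(-12 - 12*(-100) - 63*(-100)*(-93)) = -2720/(-12 + 1200 - 585900) = -2720/(-584712) = -2720*(-1/584712) = 340/73089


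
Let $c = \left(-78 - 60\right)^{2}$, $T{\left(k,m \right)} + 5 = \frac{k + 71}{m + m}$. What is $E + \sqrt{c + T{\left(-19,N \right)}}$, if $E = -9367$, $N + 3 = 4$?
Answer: $-9367 + \sqrt{19065} \approx -9228.9$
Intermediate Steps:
$N = 1$ ($N = -3 + 4 = 1$)
$T{\left(k,m \right)} = -5 + \frac{71 + k}{2 m}$ ($T{\left(k,m \right)} = -5 + \frac{k + 71}{m + m} = -5 + \frac{71 + k}{2 m}$)
$c = 19044$ ($c = \left(-138\right)^{2} = 19044$)
$E + \sqrt{c + T{\left(-19,N \right)}} = -9367 + \sqrt{19044 + \frac{71 - 19 - 10}{2 \cdot 1}} = -9367 + \sqrt{19044 + \frac{1}{2} \cdot 1 \left(71 - 19 - 10\right)} = -9367 + \sqrt{19044 + \frac{1}{2} \cdot 1 \cdot 42} = -9367 + \sqrt{19044 + 21} = -9367 + \sqrt{19065}$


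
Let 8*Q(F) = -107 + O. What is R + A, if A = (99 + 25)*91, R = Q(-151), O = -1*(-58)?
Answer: 90223/8 ≈ 11278.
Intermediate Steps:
O = 58
Q(F) = -49/8 (Q(F) = (-107 + 58)/8 = (1/8)*(-49) = -49/8)
R = -49/8 ≈ -6.1250
A = 11284 (A = 124*91 = 11284)
R + A = -49/8 + 11284 = 90223/8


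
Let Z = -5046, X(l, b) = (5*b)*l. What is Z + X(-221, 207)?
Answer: -233781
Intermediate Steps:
X(l, b) = 5*b*l
Z + X(-221, 207) = -5046 + 5*207*(-221) = -5046 - 228735 = -233781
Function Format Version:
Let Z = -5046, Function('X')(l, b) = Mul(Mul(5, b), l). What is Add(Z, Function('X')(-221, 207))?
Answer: -233781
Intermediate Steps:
Function('X')(l, b) = Mul(5, b, l)
Add(Z, Function('X')(-221, 207)) = Add(-5046, Mul(5, 207, -221)) = Add(-5046, -228735) = -233781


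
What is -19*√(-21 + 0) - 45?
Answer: -45 - 19*I*√21 ≈ -45.0 - 87.069*I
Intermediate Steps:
-19*√(-21 + 0) - 45 = -19*I*√21 - 45 = -45 - 19*I*√21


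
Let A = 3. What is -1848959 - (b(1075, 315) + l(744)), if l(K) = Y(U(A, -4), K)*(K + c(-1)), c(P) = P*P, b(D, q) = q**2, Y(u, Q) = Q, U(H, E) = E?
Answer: -2502464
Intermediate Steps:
c(P) = P**2
l(K) = K*(1 + K) (l(K) = K*(K + (-1)**2) = K*(K + 1) = K*(1 + K))
-1848959 - (b(1075, 315) + l(744)) = -1848959 - (315**2 + 744*(1 + 744)) = -1848959 - (99225 + 744*745) = -1848959 - (99225 + 554280) = -1848959 - 1*653505 = -1848959 - 653505 = -2502464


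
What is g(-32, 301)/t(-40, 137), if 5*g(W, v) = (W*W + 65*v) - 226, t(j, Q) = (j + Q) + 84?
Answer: 20363/905 ≈ 22.501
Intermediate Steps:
t(j, Q) = 84 + Q + j (t(j, Q) = (Q + j) + 84 = 84 + Q + j)
g(W, v) = -226/5 + 13*v + W²/5 (g(W, v) = ((W*W + 65*v) - 226)/5 = ((W² + 65*v) - 226)/5 = (-226 + W² + 65*v)/5 = -226/5 + 13*v + W²/5)
g(-32, 301)/t(-40, 137) = (-226/5 + 13*301 + (⅕)*(-32)²)/(84 + 137 - 40) = (-226/5 + 3913 + (⅕)*1024)/181 = (-226/5 + 3913 + 1024/5)*(1/181) = (20363/5)*(1/181) = 20363/905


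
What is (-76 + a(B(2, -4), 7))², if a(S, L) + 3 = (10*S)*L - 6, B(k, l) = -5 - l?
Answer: 24025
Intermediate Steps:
a(S, L) = -9 + 10*L*S (a(S, L) = -3 + ((10*S)*L - 6) = -3 + (10*L*S - 6) = -3 + (-6 + 10*L*S) = -9 + 10*L*S)
(-76 + a(B(2, -4), 7))² = (-76 + (-9 + 10*7*(-5 - 1*(-4))))² = (-76 + (-9 + 10*7*(-5 + 4)))² = (-76 + (-9 + 10*7*(-1)))² = (-76 + (-9 - 70))² = (-76 - 79)² = (-155)² = 24025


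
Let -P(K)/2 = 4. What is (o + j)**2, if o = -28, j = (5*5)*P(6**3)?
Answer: 51984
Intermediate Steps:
P(K) = -8 (P(K) = -2*4 = -8)
j = -200 (j = (5*5)*(-8) = 25*(-8) = -200)
(o + j)**2 = (-28 - 200)**2 = (-228)**2 = 51984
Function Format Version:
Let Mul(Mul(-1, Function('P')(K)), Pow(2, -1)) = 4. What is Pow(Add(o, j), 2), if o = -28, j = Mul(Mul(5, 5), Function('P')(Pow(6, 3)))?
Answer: 51984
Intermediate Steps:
Function('P')(K) = -8 (Function('P')(K) = Mul(-2, 4) = -8)
j = -200 (j = Mul(Mul(5, 5), -8) = Mul(25, -8) = -200)
Pow(Add(o, j), 2) = Pow(Add(-28, -200), 2) = Pow(-228, 2) = 51984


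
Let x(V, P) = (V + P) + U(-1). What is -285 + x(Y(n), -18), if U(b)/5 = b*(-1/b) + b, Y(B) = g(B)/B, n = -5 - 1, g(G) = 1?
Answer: -1879/6 ≈ -313.17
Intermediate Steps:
n = -6
Y(B) = 1/B
U(b) = -5 + 5*b (U(b) = 5*(b*(-1/b) + b) = 5*(-1 + b) = -5 + 5*b)
x(V, P) = -10 + P + V (x(V, P) = (V + P) + (-5 + 5*(-1)) = (P + V) + (-5 - 5) = (P + V) - 10 = -10 + P + V)
-285 + x(Y(n), -18) = -285 + (-10 - 18 + 1/(-6)) = -285 + (-10 - 18 - ⅙) = -285 - 169/6 = -1879/6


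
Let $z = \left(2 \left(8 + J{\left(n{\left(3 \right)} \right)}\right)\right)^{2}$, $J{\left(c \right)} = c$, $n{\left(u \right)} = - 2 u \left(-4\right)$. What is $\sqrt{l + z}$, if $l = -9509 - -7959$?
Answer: $\sqrt{2546} \approx 50.458$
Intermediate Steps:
$n{\left(u \right)} = 8 u$
$l = -1550$ ($l = -9509 + 7959 = -1550$)
$z = 4096$ ($z = \left(2 \left(8 + 8 \cdot 3\right)\right)^{2} = \left(2 \left(8 + 24\right)\right)^{2} = \left(2 \cdot 32\right)^{2} = 64^{2} = 4096$)
$\sqrt{l + z} = \sqrt{-1550 + 4096} = \sqrt{2546}$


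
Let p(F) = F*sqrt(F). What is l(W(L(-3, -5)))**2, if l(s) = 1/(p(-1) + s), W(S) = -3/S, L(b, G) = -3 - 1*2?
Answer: -100/289 + 375*I/578 ≈ -0.34602 + 0.64879*I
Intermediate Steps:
L(b, G) = -5 (L(b, G) = -3 - 2 = -5)
p(F) = F**(3/2)
l(s) = 1/(s - I) (l(s) = 1/((-1)**(3/2) + s) = 1/(-I + s) = 1/(s - I))
l(W(L(-3, -5)))**2 = (1/(-3/(-5) - I))**2 = (1/(-3*(-1/5) - I))**2 = (1/(3/5 - I))**2 = (25*(3/5 + I)/34)**2 = 625*(3/5 + I)**2/1156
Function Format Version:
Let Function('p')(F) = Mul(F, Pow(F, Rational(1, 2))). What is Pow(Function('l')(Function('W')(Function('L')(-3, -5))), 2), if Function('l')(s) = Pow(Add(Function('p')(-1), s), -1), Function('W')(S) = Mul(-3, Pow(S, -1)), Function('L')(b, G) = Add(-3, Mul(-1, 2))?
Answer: Add(Rational(-100, 289), Mul(Rational(375, 578), I)) ≈ Add(-0.34602, Mul(0.64879, I))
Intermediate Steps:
Function('L')(b, G) = -5 (Function('L')(b, G) = Add(-3, -2) = -5)
Function('p')(F) = Pow(F, Rational(3, 2))
Function('l')(s) = Pow(Add(s, Mul(-1, I)), -1) (Function('l')(s) = Pow(Add(Pow(-1, Rational(3, 2)), s), -1) = Pow(Add(Mul(-1, I), s), -1) = Pow(Add(s, Mul(-1, I)), -1))
Pow(Function('l')(Function('W')(Function('L')(-3, -5))), 2) = Pow(Pow(Add(Mul(-3, Pow(-5, -1)), Mul(-1, I)), -1), 2) = Pow(Pow(Add(Mul(-3, Rational(-1, 5)), Mul(-1, I)), -1), 2) = Pow(Pow(Add(Rational(3, 5), Mul(-1, I)), -1), 2) = Pow(Mul(Rational(25, 34), Add(Rational(3, 5), I)), 2) = Mul(Rational(625, 1156), Pow(Add(Rational(3, 5), I), 2))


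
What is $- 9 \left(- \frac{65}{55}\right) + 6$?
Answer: $\frac{183}{11} \approx 16.636$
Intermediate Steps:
$- 9 \left(- \frac{65}{55}\right) + 6 = - 9 \left(\left(-65\right) \frac{1}{55}\right) + 6 = \left(-9\right) \left(- \frac{13}{11}\right) + 6 = \frac{117}{11} + 6 = \frac{183}{11}$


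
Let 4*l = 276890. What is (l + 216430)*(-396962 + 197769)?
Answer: -113799956865/2 ≈ -5.6900e+10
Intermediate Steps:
l = 138445/2 (l = (¼)*276890 = 138445/2 ≈ 69223.)
(l + 216430)*(-396962 + 197769) = (138445/2 + 216430)*(-396962 + 197769) = (571305/2)*(-199193) = -113799956865/2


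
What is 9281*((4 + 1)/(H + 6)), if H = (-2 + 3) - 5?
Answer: 46405/2 ≈ 23203.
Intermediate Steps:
H = -4 (H = 1 - 5 = -4)
9281*((4 + 1)/(H + 6)) = 9281*((4 + 1)/(-4 + 6)) = 9281*(5/2) = 46405/2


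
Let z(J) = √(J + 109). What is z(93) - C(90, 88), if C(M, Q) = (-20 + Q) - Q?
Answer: 20 + √202 ≈ 34.213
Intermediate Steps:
z(J) = √(109 + J)
C(M, Q) = -20
z(93) - C(90, 88) = √(109 + 93) - 1*(-20) = √202 + 20 = 20 + √202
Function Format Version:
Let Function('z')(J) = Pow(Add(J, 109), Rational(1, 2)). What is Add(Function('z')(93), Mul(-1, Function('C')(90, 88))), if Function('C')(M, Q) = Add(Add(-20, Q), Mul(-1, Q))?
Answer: Add(20, Pow(202, Rational(1, 2))) ≈ 34.213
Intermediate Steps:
Function('z')(J) = Pow(Add(109, J), Rational(1, 2))
Function('C')(M, Q) = -20
Add(Function('z')(93), Mul(-1, Function('C')(90, 88))) = Add(Pow(Add(109, 93), Rational(1, 2)), Mul(-1, -20)) = Add(Pow(202, Rational(1, 2)), 20) = Add(20, Pow(202, Rational(1, 2)))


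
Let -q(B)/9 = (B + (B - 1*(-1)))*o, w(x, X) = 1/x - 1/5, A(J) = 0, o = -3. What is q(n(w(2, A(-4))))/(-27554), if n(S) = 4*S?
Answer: -459/137770 ≈ -0.0033316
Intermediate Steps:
w(x, X) = -1/5 + 1/x (w(x, X) = 1/x - 1*1/5 = 1/x - 1/5 = -1/5 + 1/x)
q(B) = 27 + 54*B (q(B) = -9*(B + (B - 1*(-1)))*(-3) = -9*(B + (B + 1))*(-3) = -9*(B + (1 + B))*(-3) = -9*(1 + 2*B)*(-3) = -9*(-3 - 6*B) = 27 + 54*B)
q(n(w(2, A(-4))))/(-27554) = (27 + 54*(4*((1/5)*(5 - 1*2)/2)))/(-27554) = (27 + 54*(4*((1/5)*(1/2)*(5 - 2))))*(-1/27554) = (27 + 54*(4*((1/5)*(1/2)*3)))*(-1/27554) = (27 + 54*(4*(3/10)))*(-1/27554) = (27 + 54*(6/5))*(-1/27554) = (27 + 324/5)*(-1/27554) = (459/5)*(-1/27554) = -459/137770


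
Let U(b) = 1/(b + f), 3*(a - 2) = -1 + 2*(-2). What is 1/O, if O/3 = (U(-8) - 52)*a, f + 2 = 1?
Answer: -9/469 ≈ -0.019190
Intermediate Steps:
f = -1 (f = -2 + 1 = -1)
a = ⅓ (a = 2 + (-1 + 2*(-2))/3 = 2 + (-1 - 4)/3 = 2 + (⅓)*(-5) = 2 - 5/3 = ⅓ ≈ 0.33333)
U(b) = 1/(-1 + b) (U(b) = 1/(b - 1) = 1/(-1 + b))
O = -469/9 (O = 3*((1/(-1 - 8) - 52)*(⅓)) = 3*((1/(-9) - 52)*(⅓)) = 3*((-⅑ - 52)*(⅓)) = 3*(-469/9*⅓) = 3*(-469/27) = -469/9 ≈ -52.111)
1/O = 1/(-469/9) = -9/469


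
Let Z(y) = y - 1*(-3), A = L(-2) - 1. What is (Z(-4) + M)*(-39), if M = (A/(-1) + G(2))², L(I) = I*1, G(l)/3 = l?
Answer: -3120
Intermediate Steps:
G(l) = 3*l
L(I) = I
A = -3 (A = -2 - 1 = -3)
Z(y) = 3 + y (Z(y) = y + 3 = 3 + y)
M = 81 (M = (-3/(-1) + 3*2)² = (-3*(-1) + 6)² = (3 + 6)² = 9² = 81)
(Z(-4) + M)*(-39) = ((3 - 4) + 81)*(-39) = (-1 + 81)*(-39) = 80*(-39) = -3120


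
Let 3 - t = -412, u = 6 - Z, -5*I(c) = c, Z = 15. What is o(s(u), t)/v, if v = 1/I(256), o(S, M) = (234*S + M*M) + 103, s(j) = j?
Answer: -43576832/5 ≈ -8.7154e+6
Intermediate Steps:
I(c) = -c/5
u = -9 (u = 6 - 1*15 = 6 - 15 = -9)
t = 415 (t = 3 - 1*(-412) = 3 + 412 = 415)
o(S, M) = 103 + M² + 234*S (o(S, M) = (234*S + M²) + 103 = (M² + 234*S) + 103 = 103 + M² + 234*S)
v = -5/256 (v = 1/(-⅕*256) = 1/(-256/5) = -5/256 ≈ -0.019531)
o(s(u), t)/v = (103 + 415² + 234*(-9))/(-5/256) = (103 + 172225 - 2106)*(-256/5) = 170222*(-256/5) = -43576832/5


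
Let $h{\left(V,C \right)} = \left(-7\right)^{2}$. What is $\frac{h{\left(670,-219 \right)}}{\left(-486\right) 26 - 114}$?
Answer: $- \frac{49}{12750} \approx -0.0038431$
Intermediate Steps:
$h{\left(V,C \right)} = 49$
$\frac{h{\left(670,-219 \right)}}{\left(-486\right) 26 - 114} = \frac{49}{\left(-486\right) 26 - 114} = \frac{49}{-12636 - 114} = \frac{49}{-12750} = 49 \left(- \frac{1}{12750}\right) = - \frac{49}{12750}$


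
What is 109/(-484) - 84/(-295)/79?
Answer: -2499589/11279620 ≈ -0.22160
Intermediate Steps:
109/(-484) - 84/(-295)/79 = 109*(-1/484) - 84*(-1/295)*(1/79) = -109/484 + (84/295)*(1/79) = -109/484 + 84/23305 = -2499589/11279620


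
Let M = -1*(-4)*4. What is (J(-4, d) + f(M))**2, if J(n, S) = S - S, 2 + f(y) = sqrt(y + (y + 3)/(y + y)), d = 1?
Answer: 659/32 - 3*sqrt(118)/2 ≈ 4.2996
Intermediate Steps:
M = 16 (M = 4*4 = 16)
f(y) = -2 + sqrt(y + (3 + y)/(2*y)) (f(y) = -2 + sqrt(y + (y + 3)/(y + y)) = -2 + sqrt(y + (3 + y)/((2*y))) = -2 + sqrt(y + (3 + y)*(1/(2*y))) = -2 + sqrt(y + (3 + y)/(2*y)))
J(n, S) = 0
(J(-4, d) + f(M))**2 = (0 + (-2 + sqrt(2 + 4*16 + 6/16)/2))**2 = (0 + (-2 + sqrt(2 + 64 + 6*(1/16))/2))**2 = (0 + (-2 + sqrt(2 + 64 + 3/8)/2))**2 = (0 + (-2 + sqrt(531/8)/2))**2 = (0 + (-2 + (3*sqrt(118)/4)/2))**2 = (0 + (-2 + 3*sqrt(118)/8))**2 = (-2 + 3*sqrt(118)/8)**2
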